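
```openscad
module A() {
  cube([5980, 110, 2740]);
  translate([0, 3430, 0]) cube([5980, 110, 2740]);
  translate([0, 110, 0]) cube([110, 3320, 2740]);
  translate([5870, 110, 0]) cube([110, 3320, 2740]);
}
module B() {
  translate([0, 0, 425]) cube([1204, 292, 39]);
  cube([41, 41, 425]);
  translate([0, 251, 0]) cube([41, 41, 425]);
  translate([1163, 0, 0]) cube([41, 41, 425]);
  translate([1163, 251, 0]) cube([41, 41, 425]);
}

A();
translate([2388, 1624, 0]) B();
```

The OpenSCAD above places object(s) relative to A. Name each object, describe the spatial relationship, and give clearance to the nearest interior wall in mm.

Clearances: x = 2278, y = 1514; minimum 1514 mm.

A is a house frame. B is a bench. The bench sits inside the house frame, centred. The clearance to the nearest interior wall is 1514 mm.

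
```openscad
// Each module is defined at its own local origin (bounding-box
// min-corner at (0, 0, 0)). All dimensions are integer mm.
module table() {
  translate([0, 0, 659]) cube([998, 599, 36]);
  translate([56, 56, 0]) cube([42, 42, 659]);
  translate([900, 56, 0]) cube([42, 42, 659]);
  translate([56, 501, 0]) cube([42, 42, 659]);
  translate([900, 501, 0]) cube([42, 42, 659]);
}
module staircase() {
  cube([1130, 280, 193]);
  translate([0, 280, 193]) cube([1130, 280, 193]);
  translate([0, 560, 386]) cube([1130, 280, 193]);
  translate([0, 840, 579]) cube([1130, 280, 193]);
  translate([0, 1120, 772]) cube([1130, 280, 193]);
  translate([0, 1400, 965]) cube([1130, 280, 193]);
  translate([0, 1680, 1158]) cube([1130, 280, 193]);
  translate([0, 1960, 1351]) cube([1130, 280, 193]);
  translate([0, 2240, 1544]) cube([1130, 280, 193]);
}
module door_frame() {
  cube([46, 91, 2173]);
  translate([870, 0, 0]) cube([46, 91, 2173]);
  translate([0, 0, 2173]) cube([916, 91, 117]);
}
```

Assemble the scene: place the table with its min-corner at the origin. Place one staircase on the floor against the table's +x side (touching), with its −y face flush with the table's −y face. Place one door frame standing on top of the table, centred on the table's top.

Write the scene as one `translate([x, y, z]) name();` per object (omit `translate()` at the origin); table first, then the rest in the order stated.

table();
translate([998, 0, 0]) staircase();
translate([41, 254, 695]) door_frame();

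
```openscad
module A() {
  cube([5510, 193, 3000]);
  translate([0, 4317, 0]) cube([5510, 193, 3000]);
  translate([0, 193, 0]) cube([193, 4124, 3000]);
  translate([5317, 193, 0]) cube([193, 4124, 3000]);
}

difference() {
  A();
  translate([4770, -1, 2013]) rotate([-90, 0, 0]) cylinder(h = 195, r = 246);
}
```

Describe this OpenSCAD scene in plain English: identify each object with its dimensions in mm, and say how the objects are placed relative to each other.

A is the wall frame of a small rectangular building: four walls, each 3000 mm tall and 193 mm thick, enclosing a footprint 5510 mm (x) by 4510 mm (y) outside-to-outside, with no floor or roof. The front and back walls (the −y and +y sides) span the full width; the two side walls fit between them.

The house frame has a circular hole of radius 246 mm through its front wall, centred at (x = 4770, z = 2013).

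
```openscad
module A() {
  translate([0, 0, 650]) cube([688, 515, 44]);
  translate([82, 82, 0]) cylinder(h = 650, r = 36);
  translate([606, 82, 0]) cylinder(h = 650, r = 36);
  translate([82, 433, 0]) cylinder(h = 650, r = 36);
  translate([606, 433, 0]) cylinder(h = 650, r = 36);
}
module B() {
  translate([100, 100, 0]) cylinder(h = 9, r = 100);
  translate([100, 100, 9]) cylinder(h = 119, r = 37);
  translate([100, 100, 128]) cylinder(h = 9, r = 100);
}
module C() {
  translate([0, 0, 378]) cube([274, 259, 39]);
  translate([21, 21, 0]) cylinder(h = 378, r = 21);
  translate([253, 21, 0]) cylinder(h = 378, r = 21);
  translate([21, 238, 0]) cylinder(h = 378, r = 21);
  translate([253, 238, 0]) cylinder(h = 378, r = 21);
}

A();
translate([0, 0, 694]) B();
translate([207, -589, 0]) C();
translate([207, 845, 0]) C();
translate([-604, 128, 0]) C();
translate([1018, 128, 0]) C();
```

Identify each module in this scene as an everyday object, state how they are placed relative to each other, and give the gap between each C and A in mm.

A is a table. B is a spool. C is a stool. The spool is on top of the table. Four stools sit around the table at the −y, +y, −x, +x sides. The gap between each stool and the table is 330 mm.

Each stool's nearest face is 330 mm from the table's bounding box.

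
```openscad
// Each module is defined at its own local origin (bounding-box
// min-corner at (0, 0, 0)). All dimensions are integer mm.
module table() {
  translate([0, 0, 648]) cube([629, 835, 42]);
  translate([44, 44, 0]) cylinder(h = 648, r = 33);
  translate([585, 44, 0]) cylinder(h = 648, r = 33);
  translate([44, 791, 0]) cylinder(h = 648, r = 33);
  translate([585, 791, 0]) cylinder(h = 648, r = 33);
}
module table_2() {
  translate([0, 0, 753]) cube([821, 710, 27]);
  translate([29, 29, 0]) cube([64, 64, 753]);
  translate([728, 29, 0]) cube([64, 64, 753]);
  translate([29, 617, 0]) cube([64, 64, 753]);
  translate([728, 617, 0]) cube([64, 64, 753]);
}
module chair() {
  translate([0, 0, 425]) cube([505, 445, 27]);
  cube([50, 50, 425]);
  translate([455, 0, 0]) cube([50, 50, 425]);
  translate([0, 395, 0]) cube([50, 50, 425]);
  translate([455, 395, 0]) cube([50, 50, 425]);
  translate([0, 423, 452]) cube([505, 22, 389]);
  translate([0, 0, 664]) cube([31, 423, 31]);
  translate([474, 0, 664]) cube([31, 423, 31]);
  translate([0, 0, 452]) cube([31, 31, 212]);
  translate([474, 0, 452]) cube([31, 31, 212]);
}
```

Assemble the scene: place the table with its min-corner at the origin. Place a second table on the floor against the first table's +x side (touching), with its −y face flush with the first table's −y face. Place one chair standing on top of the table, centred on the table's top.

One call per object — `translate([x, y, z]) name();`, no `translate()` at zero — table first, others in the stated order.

table();
translate([629, 0, 0]) table_2();
translate([62, 195, 690]) chair();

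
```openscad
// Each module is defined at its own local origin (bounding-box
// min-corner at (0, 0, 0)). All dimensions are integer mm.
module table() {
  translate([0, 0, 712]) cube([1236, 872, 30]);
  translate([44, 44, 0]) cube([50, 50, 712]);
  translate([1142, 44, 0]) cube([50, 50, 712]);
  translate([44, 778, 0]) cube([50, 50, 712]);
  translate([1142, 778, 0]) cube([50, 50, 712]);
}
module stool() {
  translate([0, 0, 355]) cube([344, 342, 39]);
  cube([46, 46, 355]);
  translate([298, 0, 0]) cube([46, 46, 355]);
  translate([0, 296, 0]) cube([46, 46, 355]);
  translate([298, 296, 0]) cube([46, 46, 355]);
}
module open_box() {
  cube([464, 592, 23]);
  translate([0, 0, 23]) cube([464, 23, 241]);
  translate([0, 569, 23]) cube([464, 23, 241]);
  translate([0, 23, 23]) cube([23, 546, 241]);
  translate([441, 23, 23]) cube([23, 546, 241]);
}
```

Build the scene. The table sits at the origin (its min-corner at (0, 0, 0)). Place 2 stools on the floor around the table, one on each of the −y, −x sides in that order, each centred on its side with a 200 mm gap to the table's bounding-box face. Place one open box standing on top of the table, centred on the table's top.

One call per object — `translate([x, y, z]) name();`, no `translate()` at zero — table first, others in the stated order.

table();
translate([446, -542, 0]) stool();
translate([-544, 265, 0]) stool();
translate([386, 140, 742]) open_box();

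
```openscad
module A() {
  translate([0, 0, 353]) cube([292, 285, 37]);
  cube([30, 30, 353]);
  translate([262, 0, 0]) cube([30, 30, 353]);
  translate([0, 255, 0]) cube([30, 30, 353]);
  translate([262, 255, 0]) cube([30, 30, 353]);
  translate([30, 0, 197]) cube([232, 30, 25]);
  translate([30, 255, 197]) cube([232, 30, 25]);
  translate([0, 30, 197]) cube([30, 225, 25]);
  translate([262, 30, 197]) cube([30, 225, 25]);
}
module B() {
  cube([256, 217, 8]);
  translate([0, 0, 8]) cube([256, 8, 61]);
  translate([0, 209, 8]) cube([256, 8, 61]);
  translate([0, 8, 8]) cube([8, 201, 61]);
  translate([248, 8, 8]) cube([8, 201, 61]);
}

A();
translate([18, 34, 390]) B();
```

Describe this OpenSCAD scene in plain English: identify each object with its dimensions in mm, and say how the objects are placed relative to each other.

A is a four-legged stool. The seat is a 292×285×37 mm slab whose top surface is at z = 390 mm; four square legs, each 30×30 mm in cross-section, run from the floor (z = 0) to the underside of the seat, each flush with a corner of the seat. Four stretchers, 30 mm wide and 25 mm tall, connect adjacent legs with their undersides at z = 197 mm, each running between the inner faces of the legs it joins and aligned with the legs' outer faces on the other axis.

B is an open storage box with external size 256×217×69 mm and wall thickness 8 mm (the base is also 8 mm thick). The base covers the whole footprint; the four walls stand on the base, with the y-facing walls full-width and the x-facing walls fitting between their inner faces.

The open box is on top of the stool, centred.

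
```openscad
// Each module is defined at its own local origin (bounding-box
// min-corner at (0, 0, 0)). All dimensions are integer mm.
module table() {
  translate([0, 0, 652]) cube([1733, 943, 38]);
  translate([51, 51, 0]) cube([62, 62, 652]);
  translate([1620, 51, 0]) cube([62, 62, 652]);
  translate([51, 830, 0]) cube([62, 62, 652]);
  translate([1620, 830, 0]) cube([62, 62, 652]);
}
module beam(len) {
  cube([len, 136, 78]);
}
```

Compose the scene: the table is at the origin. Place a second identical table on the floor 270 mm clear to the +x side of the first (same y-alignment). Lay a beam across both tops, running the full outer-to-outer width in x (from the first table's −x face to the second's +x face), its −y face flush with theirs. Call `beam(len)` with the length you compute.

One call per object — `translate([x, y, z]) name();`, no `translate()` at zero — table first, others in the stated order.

table();
translate([2003, 0, 0]) table();
translate([0, 0, 690]) beam(3736);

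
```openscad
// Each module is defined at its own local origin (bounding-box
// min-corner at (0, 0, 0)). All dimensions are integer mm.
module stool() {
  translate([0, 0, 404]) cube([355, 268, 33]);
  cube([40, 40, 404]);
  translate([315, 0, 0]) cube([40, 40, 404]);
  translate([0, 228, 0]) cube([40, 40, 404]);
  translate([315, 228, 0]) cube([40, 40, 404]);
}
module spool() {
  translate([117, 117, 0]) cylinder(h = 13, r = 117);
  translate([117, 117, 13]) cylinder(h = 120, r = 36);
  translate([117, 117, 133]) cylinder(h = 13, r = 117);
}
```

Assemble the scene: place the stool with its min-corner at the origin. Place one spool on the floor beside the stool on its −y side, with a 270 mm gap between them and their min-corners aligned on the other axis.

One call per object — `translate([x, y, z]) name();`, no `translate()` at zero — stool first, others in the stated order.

stool();
translate([0, -504, 0]) spool();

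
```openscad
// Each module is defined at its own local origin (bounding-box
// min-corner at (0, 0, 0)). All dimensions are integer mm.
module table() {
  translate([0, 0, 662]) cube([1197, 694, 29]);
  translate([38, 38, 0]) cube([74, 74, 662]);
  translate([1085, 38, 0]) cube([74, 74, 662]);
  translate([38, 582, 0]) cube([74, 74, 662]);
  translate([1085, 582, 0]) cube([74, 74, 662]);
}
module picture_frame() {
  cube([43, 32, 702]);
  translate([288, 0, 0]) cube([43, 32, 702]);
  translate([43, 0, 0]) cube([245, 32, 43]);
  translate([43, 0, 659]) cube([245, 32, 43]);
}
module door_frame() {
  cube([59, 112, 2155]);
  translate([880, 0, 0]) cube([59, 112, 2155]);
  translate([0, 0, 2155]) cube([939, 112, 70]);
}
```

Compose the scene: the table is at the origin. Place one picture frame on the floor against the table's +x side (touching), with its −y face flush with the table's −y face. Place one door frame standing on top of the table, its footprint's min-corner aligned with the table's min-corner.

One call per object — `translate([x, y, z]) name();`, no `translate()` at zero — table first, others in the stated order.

table();
translate([1197, 0, 0]) picture_frame();
translate([0, 0, 691]) door_frame();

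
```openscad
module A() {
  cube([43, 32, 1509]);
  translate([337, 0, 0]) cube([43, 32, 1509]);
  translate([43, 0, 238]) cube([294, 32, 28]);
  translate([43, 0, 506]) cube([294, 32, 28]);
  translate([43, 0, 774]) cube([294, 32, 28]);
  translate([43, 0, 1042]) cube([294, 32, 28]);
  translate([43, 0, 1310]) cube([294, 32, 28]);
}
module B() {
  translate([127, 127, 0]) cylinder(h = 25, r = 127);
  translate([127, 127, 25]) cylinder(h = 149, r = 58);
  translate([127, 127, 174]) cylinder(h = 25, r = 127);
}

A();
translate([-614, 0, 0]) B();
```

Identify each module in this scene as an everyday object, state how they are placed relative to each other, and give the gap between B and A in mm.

A is a ladder. B is a spool. The spool is on the floor beside the ladder on its −x side. The gap between the spool and the ladder is 360 mm.

The spool's nearest face is 360 mm from the ladder's −x face.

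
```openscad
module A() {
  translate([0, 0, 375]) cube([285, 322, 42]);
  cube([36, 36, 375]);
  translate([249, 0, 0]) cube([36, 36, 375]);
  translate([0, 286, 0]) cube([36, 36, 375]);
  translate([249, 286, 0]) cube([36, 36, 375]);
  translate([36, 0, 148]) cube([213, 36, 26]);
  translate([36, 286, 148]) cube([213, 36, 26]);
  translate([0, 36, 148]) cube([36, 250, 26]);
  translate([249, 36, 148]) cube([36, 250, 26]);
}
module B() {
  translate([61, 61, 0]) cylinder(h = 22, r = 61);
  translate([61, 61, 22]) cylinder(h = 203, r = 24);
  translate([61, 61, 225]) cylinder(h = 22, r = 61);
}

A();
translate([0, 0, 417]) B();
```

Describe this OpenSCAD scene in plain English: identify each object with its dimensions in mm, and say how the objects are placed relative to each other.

A is a four-legged stool. The seat is 285×322 mm, 42 mm thick, top at z = 417 mm. It stands on four square legs, each 36×36 mm in cross-section, from z = 0 to the seat underside, each flush with a corner of the seat. Four stretchers, 36 mm wide and 26 mm tall, connect adjacent legs with their undersides at z = 148 mm, each running between the inner faces of the legs it joins and aligned with the legs' outer faces on the other axis.

B is a spool: two coaxial disc flanges of radius 61 mm and thickness 22 mm, joined by a core cylinder of radius 24 mm and height 203 mm. The lower flange rests on z = 0 and the three cylinders share a vertical axis.

The spool is on top of the stool.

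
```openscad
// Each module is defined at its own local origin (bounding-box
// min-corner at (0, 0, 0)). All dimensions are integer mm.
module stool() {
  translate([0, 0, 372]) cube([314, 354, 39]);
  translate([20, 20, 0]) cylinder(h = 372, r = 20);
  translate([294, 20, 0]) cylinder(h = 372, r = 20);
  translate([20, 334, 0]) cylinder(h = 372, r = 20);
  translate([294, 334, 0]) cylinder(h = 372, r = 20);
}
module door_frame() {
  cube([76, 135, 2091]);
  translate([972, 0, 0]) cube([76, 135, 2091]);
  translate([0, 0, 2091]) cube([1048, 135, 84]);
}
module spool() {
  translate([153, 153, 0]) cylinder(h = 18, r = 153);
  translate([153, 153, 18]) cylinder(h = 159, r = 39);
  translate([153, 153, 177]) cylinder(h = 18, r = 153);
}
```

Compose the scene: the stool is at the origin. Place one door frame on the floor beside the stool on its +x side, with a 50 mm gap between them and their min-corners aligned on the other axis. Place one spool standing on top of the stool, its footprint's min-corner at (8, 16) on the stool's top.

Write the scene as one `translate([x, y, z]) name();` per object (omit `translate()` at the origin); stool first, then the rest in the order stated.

stool();
translate([364, 0, 0]) door_frame();
translate([8, 16, 411]) spool();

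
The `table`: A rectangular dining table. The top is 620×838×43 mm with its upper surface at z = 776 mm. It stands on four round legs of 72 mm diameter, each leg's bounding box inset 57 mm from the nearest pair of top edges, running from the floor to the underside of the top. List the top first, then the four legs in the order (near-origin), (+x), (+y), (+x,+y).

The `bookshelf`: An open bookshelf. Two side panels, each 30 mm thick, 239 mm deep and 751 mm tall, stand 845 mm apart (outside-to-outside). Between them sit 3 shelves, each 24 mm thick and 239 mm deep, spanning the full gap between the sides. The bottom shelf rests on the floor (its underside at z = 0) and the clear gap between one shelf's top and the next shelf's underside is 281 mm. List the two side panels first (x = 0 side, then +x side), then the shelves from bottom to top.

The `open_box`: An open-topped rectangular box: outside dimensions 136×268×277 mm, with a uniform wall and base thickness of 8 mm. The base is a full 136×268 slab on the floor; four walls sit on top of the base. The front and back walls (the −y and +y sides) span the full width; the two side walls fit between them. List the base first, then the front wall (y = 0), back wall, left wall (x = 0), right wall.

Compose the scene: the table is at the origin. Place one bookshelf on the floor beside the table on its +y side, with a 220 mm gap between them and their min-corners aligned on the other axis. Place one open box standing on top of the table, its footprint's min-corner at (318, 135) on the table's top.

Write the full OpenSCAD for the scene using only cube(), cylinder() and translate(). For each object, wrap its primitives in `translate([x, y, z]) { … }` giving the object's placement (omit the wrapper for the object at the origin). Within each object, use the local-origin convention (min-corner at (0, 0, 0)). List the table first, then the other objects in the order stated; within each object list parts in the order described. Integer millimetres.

translate([0, 0, 733]) cube([620, 838, 43]);
translate([93, 93, 0]) cylinder(h = 733, r = 36);
translate([527, 93, 0]) cylinder(h = 733, r = 36);
translate([93, 745, 0]) cylinder(h = 733, r = 36);
translate([527, 745, 0]) cylinder(h = 733, r = 36);
translate([0, 1058, 0]) {
  cube([30, 239, 751]);
  translate([815, 0, 0]) cube([30, 239, 751]);
  translate([30, 0, 0]) cube([785, 239, 24]);
  translate([30, 0, 305]) cube([785, 239, 24]);
  translate([30, 0, 610]) cube([785, 239, 24]);
}
translate([318, 135, 776]) {
  cube([136, 268, 8]);
  translate([0, 0, 8]) cube([136, 8, 269]);
  translate([0, 260, 8]) cube([136, 8, 269]);
  translate([0, 8, 8]) cube([8, 252, 269]);
  translate([128, 8, 8]) cube([8, 252, 269]);
}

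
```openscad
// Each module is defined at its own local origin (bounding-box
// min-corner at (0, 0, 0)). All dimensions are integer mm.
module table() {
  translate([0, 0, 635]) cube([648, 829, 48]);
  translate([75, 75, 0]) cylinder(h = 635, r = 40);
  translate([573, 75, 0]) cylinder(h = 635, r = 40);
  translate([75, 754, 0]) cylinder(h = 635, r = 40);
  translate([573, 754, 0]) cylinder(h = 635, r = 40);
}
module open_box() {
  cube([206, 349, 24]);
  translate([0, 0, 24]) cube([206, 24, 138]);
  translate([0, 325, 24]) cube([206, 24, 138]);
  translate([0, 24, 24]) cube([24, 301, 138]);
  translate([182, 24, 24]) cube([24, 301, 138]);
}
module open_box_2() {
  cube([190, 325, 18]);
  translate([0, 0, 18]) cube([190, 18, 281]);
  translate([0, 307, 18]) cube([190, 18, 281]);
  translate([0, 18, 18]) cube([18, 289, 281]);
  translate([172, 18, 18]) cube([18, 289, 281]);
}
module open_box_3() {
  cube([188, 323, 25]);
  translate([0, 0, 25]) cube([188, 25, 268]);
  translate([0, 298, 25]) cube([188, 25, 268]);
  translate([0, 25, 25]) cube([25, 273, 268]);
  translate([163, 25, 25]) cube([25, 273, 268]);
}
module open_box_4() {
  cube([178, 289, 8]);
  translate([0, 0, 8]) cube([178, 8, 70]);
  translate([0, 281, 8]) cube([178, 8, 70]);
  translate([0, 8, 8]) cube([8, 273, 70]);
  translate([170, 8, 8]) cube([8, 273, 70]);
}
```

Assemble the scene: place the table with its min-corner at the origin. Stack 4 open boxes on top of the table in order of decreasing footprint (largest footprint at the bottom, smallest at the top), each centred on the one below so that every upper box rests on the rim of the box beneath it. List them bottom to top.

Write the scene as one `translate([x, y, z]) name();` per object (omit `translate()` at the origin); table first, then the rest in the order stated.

table();
translate([221, 240, 683]) open_box();
translate([229, 252, 845]) open_box_2();
translate([230, 253, 1144]) open_box_3();
translate([235, 270, 1437]) open_box_4();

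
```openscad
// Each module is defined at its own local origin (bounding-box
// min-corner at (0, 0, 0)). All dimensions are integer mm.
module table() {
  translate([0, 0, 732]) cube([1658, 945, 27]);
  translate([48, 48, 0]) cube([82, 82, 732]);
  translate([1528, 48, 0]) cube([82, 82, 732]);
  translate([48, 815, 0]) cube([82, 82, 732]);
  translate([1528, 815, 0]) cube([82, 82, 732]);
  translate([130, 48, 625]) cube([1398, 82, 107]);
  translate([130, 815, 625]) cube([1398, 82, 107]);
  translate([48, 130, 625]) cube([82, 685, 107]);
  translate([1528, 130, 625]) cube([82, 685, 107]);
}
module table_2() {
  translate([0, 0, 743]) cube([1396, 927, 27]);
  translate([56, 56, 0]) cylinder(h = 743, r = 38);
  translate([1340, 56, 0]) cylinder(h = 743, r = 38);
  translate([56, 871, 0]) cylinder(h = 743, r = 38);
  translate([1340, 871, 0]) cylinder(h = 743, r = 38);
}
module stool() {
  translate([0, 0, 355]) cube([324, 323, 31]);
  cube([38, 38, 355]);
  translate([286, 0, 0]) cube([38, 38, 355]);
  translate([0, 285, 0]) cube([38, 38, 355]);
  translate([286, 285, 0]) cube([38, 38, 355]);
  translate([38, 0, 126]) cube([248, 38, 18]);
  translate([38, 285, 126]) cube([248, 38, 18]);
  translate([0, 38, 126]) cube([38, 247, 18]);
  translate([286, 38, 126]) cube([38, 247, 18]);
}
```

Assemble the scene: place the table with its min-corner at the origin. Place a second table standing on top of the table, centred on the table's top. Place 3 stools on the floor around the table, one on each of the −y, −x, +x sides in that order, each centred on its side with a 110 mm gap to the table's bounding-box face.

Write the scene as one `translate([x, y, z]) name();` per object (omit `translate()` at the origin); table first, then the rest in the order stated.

table();
translate([131, 9, 759]) table_2();
translate([667, -433, 0]) stool();
translate([-434, 311, 0]) stool();
translate([1768, 311, 0]) stool();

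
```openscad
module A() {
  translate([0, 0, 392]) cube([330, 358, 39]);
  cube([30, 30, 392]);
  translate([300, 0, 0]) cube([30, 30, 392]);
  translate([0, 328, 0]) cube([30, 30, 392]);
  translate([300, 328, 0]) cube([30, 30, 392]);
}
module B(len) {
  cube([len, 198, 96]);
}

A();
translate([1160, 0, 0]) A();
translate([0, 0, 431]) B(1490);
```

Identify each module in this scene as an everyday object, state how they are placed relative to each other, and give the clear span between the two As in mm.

Second stool starts at x = 1160; first ends at x = 330; clear span = 1160 − 330 = 830 mm.

A is a stool. B is a beam. A beam spans the tops of two stools. The clear span between the two stools is 830 mm.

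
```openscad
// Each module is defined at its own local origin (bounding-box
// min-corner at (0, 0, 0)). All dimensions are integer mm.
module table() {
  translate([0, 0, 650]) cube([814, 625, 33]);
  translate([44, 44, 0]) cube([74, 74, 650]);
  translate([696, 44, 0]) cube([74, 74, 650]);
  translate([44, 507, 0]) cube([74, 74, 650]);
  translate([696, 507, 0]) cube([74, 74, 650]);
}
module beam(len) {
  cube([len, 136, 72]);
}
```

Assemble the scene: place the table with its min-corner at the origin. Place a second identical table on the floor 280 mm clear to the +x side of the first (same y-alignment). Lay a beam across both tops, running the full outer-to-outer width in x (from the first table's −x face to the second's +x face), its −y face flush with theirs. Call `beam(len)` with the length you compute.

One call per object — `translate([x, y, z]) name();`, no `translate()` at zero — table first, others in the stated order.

table();
translate([1094, 0, 0]) table();
translate([0, 0, 683]) beam(1908);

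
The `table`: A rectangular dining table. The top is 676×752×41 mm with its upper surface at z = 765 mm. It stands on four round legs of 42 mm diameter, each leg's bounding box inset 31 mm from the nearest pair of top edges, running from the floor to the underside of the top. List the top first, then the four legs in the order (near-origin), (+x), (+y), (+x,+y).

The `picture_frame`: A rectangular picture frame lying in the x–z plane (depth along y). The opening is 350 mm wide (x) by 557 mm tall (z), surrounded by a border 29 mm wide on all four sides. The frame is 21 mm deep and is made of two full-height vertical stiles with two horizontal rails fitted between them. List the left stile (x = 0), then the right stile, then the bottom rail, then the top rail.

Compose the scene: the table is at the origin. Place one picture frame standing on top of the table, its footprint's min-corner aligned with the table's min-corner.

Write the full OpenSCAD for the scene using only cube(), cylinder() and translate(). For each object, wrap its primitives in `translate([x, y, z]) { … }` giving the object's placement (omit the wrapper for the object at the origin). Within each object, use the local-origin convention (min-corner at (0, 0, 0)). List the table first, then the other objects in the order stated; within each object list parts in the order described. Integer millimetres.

translate([0, 0, 724]) cube([676, 752, 41]);
translate([52, 52, 0]) cylinder(h = 724, r = 21);
translate([624, 52, 0]) cylinder(h = 724, r = 21);
translate([52, 700, 0]) cylinder(h = 724, r = 21);
translate([624, 700, 0]) cylinder(h = 724, r = 21);
translate([0, 0, 765]) {
  cube([29, 21, 615]);
  translate([379, 0, 0]) cube([29, 21, 615]);
  translate([29, 0, 0]) cube([350, 21, 29]);
  translate([29, 0, 586]) cube([350, 21, 29]);
}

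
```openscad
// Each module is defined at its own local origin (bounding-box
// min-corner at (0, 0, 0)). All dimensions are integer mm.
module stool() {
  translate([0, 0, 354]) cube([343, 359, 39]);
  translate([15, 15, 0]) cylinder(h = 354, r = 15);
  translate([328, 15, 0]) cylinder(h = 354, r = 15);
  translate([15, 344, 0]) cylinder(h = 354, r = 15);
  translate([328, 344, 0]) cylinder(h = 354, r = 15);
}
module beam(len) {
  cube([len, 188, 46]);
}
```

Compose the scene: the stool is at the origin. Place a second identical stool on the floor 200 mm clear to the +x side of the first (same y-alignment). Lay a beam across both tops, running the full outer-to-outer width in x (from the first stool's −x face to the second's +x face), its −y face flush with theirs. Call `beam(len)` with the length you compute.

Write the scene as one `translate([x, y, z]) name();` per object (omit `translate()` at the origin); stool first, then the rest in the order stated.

stool();
translate([543, 0, 0]) stool();
translate([0, 0, 393]) beam(886);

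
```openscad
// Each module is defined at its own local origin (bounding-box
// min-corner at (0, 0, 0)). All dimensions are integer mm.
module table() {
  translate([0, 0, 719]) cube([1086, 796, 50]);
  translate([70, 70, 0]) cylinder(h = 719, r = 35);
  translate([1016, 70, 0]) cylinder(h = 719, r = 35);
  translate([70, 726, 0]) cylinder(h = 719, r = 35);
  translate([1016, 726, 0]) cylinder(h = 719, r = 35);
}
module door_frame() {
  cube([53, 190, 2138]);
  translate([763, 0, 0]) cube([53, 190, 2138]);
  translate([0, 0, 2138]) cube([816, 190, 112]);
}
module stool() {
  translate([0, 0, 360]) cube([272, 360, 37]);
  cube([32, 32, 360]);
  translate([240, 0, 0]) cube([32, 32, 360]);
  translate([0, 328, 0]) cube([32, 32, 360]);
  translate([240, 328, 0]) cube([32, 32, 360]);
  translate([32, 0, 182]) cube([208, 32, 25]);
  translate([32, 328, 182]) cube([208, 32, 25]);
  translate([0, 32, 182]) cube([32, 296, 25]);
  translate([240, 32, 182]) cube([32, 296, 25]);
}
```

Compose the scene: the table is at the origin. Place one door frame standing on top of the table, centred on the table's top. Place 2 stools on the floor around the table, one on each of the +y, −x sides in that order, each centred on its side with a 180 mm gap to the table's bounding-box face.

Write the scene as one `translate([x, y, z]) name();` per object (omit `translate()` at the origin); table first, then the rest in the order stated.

table();
translate([135, 303, 769]) door_frame();
translate([407, 976, 0]) stool();
translate([-452, 218, 0]) stool();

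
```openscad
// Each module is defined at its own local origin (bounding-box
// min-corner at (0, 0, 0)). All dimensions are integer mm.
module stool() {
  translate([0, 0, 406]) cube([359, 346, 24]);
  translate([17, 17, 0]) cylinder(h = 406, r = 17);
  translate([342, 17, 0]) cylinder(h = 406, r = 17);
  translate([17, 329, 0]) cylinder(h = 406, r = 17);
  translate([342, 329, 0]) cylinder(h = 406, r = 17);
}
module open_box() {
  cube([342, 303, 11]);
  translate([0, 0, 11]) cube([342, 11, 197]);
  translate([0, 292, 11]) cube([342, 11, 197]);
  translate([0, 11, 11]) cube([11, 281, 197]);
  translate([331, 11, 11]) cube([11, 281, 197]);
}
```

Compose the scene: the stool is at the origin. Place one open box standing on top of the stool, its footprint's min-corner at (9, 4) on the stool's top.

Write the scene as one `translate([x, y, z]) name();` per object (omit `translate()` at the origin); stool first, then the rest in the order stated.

stool();
translate([9, 4, 430]) open_box();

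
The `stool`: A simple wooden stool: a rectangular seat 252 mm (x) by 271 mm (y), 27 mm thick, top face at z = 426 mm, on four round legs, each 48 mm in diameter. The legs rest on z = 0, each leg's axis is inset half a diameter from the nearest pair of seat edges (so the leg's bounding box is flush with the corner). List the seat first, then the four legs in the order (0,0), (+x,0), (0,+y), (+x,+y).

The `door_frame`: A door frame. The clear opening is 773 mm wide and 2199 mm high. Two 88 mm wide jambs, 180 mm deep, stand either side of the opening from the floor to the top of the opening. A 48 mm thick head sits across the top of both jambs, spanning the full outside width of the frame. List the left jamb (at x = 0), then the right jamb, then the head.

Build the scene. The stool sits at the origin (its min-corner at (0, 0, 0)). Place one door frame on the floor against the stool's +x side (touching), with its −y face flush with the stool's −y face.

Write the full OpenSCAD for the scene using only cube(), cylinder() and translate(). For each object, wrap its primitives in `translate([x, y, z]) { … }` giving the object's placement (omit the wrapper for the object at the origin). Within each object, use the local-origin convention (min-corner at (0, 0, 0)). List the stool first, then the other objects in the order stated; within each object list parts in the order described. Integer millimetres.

translate([0, 0, 399]) cube([252, 271, 27]);
translate([24, 24, 0]) cylinder(h = 399, r = 24);
translate([228, 24, 0]) cylinder(h = 399, r = 24);
translate([24, 247, 0]) cylinder(h = 399, r = 24);
translate([228, 247, 0]) cylinder(h = 399, r = 24);
translate([252, 0, 0]) {
  cube([88, 180, 2199]);
  translate([861, 0, 0]) cube([88, 180, 2199]);
  translate([0, 0, 2199]) cube([949, 180, 48]);
}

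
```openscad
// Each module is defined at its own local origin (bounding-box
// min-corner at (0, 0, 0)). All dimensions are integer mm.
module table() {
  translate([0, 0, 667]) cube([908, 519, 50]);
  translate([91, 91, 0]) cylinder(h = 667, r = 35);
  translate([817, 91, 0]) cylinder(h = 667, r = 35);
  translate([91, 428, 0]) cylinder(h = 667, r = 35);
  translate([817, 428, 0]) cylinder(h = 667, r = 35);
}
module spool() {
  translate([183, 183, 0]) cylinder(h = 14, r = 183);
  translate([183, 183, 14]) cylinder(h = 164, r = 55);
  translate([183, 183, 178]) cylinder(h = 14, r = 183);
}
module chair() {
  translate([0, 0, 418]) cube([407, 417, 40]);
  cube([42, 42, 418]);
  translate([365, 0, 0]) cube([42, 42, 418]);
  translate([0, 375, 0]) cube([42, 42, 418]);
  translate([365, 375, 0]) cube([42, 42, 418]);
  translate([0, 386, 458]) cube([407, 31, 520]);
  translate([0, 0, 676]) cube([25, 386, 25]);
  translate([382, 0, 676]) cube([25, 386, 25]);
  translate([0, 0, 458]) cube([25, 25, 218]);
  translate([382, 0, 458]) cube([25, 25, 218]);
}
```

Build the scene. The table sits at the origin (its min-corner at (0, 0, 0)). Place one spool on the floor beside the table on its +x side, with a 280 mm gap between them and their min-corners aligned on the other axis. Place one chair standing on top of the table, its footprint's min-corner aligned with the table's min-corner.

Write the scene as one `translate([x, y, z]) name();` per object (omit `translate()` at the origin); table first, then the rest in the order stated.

table();
translate([1188, 0, 0]) spool();
translate([0, 0, 717]) chair();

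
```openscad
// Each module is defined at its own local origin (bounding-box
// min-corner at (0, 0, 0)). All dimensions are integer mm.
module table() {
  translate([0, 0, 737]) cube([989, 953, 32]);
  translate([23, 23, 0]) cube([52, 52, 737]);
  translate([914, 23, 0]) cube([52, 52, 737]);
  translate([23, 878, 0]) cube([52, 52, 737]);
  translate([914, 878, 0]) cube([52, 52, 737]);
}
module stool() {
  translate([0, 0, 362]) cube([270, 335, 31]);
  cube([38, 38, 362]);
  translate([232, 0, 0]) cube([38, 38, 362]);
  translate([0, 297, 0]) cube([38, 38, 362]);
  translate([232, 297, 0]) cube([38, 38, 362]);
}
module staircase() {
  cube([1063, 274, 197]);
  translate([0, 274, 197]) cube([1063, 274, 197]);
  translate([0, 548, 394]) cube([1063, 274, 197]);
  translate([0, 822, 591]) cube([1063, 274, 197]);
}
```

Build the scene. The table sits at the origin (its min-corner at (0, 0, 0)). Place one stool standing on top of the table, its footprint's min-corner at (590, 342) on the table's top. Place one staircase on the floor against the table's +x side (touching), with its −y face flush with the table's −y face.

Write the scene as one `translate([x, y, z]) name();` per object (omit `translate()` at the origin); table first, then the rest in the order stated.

table();
translate([590, 342, 769]) stool();
translate([989, 0, 0]) staircase();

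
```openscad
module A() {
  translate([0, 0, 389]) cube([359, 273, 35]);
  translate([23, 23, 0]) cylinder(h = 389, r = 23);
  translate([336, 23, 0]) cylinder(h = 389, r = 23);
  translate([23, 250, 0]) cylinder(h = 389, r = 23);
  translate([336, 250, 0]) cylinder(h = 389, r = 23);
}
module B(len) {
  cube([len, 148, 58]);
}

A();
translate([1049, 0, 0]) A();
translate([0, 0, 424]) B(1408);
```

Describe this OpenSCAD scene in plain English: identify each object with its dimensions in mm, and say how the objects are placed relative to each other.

A is a simple wooden stool: a rectangular seat 359 mm (x) by 273 mm (y), 35 mm thick, top face at z = 424 mm, on four round legs, each 46 mm in diameter. The legs rest on z = 0, each leg's axis is inset half a diameter from the nearest pair of seat edges (so the leg's bounding box is flush with the corner).

B is a rectangular beam 1408 mm long (x), 148 mm deep (y), 58 mm thick (z).

The beam spans the tops of two stools placed 690 mm apart, resting at z = 424 mm.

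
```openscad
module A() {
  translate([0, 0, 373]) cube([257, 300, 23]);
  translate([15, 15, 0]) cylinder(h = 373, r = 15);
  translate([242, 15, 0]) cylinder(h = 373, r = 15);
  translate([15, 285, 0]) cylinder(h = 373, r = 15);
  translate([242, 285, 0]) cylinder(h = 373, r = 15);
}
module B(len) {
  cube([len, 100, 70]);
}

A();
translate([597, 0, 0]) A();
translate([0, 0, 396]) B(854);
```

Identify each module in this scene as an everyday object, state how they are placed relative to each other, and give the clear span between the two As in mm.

A is a stool. B is a beam. A beam spans the tops of two stools. The clear span between the two stools is 340 mm.

Second stool starts at x = 597; first ends at x = 257; clear span = 597 − 257 = 340 mm.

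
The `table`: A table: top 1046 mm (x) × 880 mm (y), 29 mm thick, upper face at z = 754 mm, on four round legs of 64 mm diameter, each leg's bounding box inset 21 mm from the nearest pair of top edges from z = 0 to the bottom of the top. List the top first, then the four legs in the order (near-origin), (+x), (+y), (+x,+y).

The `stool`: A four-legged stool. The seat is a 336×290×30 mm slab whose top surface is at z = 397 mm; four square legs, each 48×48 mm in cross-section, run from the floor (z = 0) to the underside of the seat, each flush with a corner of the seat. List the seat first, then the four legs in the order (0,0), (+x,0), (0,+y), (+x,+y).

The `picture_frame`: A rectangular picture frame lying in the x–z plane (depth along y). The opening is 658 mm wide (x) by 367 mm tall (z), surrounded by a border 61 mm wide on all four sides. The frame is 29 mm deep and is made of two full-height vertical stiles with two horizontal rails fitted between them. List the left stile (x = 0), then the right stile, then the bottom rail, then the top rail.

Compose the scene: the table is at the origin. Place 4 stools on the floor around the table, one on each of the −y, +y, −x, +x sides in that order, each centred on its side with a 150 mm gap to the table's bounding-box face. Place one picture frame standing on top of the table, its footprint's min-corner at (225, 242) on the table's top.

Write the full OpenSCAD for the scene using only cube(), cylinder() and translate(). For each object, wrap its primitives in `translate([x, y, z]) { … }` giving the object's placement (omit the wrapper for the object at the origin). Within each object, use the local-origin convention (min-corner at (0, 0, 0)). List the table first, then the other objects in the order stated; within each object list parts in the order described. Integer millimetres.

translate([0, 0, 725]) cube([1046, 880, 29]);
translate([53, 53, 0]) cylinder(h = 725, r = 32);
translate([993, 53, 0]) cylinder(h = 725, r = 32);
translate([53, 827, 0]) cylinder(h = 725, r = 32);
translate([993, 827, 0]) cylinder(h = 725, r = 32);
translate([355, -440, 0]) {
  translate([0, 0, 367]) cube([336, 290, 30]);
  cube([48, 48, 367]);
  translate([288, 0, 0]) cube([48, 48, 367]);
  translate([0, 242, 0]) cube([48, 48, 367]);
  translate([288, 242, 0]) cube([48, 48, 367]);
}
translate([355, 1030, 0]) {
  translate([0, 0, 367]) cube([336, 290, 30]);
  cube([48, 48, 367]);
  translate([288, 0, 0]) cube([48, 48, 367]);
  translate([0, 242, 0]) cube([48, 48, 367]);
  translate([288, 242, 0]) cube([48, 48, 367]);
}
translate([-486, 295, 0]) {
  translate([0, 0, 367]) cube([336, 290, 30]);
  cube([48, 48, 367]);
  translate([288, 0, 0]) cube([48, 48, 367]);
  translate([0, 242, 0]) cube([48, 48, 367]);
  translate([288, 242, 0]) cube([48, 48, 367]);
}
translate([1196, 295, 0]) {
  translate([0, 0, 367]) cube([336, 290, 30]);
  cube([48, 48, 367]);
  translate([288, 0, 0]) cube([48, 48, 367]);
  translate([0, 242, 0]) cube([48, 48, 367]);
  translate([288, 242, 0]) cube([48, 48, 367]);
}
translate([225, 242, 754]) {
  cube([61, 29, 489]);
  translate([719, 0, 0]) cube([61, 29, 489]);
  translate([61, 0, 0]) cube([658, 29, 61]);
  translate([61, 0, 428]) cube([658, 29, 61]);
}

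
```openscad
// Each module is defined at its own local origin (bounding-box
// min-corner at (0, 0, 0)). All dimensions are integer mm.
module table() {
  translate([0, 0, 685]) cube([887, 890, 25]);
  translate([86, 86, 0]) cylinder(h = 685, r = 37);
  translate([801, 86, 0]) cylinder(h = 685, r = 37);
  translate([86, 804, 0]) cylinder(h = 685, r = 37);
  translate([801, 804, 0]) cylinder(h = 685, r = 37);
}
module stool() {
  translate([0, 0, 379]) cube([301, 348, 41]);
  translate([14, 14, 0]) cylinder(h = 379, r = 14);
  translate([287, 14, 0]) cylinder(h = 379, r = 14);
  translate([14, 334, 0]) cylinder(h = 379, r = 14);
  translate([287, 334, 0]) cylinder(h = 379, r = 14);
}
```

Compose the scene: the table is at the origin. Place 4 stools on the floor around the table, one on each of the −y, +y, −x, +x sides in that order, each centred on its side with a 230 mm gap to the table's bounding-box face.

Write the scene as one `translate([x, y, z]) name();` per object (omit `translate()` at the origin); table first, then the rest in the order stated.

table();
translate([293, -578, 0]) stool();
translate([293, 1120, 0]) stool();
translate([-531, 271, 0]) stool();
translate([1117, 271, 0]) stool();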